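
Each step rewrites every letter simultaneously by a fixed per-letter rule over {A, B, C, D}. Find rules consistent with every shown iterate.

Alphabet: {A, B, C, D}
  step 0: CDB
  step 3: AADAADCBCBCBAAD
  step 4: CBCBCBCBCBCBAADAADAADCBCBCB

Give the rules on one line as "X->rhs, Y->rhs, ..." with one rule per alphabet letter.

A->CB, B->D, C->AA, D->CB

  step 3 ⇒ step 4: AADAADCBCBCBAAD ⇒ CB·CB·CB·CB·CB·CB·AA·D·AA·D·AA·D·CB·CB·CB
    A ↦ CB
    B ↦ D
    C ↦ AA
    D ↦ CB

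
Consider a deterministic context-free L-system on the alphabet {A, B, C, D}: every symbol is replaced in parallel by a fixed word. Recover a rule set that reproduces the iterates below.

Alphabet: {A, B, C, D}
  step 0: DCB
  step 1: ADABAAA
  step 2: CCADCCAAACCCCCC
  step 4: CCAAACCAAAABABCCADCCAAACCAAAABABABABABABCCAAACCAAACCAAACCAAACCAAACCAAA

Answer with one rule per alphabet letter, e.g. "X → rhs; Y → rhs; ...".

A->CC, B->AAA, C->AB, D->AD

  step 1 ⇒ step 2: ADABAAA ⇒ CC·AD·CC·AAA·CC·CC·CC
    A ↦ CC
    B ↦ AAA
    D ↦ AD
  step 0 ⇒ step 1: DCB ⇒ AD·AB·AAA
    C ↦ AB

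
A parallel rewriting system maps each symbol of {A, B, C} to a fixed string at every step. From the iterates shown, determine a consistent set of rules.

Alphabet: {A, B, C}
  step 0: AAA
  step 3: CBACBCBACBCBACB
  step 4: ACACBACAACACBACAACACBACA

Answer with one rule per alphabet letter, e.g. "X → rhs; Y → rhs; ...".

A->CB, B->CA, C->A

  step 3 ⇒ step 4: CBACBCBACBCBACB ⇒ A·CA·CB·A·CA·A·CA·CB·A·CA·A·CA·CB·A·CA
    A ↦ CB
    B ↦ CA
    C ↦ A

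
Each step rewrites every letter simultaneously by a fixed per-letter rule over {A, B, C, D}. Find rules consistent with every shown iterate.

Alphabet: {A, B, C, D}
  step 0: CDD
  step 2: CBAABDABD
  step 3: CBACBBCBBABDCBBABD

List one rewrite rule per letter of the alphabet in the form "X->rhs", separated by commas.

A->CBB, B->A, C->CB, D->BD

  step 2 ⇒ step 3: CBAABDABD ⇒ CB·A·CBB·CBB·A·BD·CBB·A·BD
    A ↦ CBB
    B ↦ A
    C ↦ CB
    D ↦ BD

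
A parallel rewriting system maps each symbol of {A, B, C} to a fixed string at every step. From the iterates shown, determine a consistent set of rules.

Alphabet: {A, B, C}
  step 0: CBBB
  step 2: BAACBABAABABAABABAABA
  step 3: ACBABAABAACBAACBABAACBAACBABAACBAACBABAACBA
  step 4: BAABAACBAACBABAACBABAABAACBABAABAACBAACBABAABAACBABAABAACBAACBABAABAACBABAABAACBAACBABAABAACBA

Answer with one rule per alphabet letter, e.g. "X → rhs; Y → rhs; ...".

A->BA, B->AC, C->ABA

  step 3 ⇒ step 4: ACBABAABAACBAACBABAACBAACBABAACBAACBABAACBA ⇒ BA·ABA·AC·BA·AC·BA·BA·AC·BA·BA·ABA·AC·BA·BA·ABA·AC·BA·AC·BA·BA·ABA·AC·BA·BA·ABA·AC·BA·AC·BA·BA·ABA·AC·BA·BA·ABA·AC·BA·AC·BA·BA·ABA·AC·BA
    A ↦ BA
    B ↦ AC
    C ↦ ABA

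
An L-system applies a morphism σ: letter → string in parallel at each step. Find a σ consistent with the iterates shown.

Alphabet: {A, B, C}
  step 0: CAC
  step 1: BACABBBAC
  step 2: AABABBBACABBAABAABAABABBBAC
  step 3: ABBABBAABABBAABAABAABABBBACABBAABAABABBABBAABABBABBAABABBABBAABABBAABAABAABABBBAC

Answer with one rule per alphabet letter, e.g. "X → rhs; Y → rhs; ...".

A->ABB, B->AAB, C->BAC

  step 2 ⇒ step 3: AABABBBACABBAABAABAABABBBAC ⇒ ABB·ABB·AAB·ABB·AAB·AAB·AAB·ABB·BAC·ABB·AAB·AAB·ABB·ABB·AAB·ABB·ABB·AAB·ABB·ABB·AAB·ABB·AAB·AAB·AAB·ABB·BAC
    A ↦ ABB
    B ↦ AAB
    C ↦ BAC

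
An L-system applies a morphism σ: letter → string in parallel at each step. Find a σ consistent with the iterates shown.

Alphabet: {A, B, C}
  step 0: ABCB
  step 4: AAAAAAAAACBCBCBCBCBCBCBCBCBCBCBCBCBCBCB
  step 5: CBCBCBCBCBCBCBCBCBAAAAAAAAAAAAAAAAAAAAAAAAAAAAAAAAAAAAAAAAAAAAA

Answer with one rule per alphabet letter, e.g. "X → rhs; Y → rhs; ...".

A->CB, B->AA, C->A

  step 4 ⇒ step 5: AAAAAAAAACBCBCBCBCBCBCBCBCBCBCBCBCBCBCB ⇒ CB·CB·CB·CB·CB·CB·CB·CB·CB·A·AA·A·AA·A·AA·A·AA·A·AA·A·AA·A·AA·A·AA·A·AA·A·AA·A·AA·A·AA·A·AA·A·AA·A·AA
    A ↦ CB
    B ↦ AA
    C ↦ A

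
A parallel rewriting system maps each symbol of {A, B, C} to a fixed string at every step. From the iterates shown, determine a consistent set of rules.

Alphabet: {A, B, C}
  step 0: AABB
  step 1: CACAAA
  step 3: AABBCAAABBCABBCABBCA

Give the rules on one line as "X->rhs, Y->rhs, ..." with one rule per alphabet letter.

A->CA, B->A, C->BB

  step 0 ⇒ step 1: AABB ⇒ CA·CA·A·A
    A ↦ CA
    B ↦ A
    C ↦ BB  (constrained at step 1)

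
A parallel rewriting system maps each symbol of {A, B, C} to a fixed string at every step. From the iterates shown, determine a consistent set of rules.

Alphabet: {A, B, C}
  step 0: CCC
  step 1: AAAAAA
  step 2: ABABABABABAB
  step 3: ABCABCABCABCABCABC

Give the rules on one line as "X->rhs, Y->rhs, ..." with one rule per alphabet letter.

  step 2 ⇒ step 3: ABABABABABAB ⇒ AB·C·AB·C·AB·C·AB·C·AB·C·AB·C
    A ↦ AB
    B ↦ C
  step 0 ⇒ step 1: CCC ⇒ AA·AA·AA
    C ↦ AA

A->AB, B->C, C->AA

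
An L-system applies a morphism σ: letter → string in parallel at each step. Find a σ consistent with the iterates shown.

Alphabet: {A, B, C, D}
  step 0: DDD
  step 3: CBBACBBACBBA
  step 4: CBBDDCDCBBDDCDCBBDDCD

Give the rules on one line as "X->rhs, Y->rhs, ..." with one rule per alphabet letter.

  step 3 ⇒ step 4: CBBACBBACBBA ⇒ CBB·D·D·CD·CBB·D·D·CD·CBB·D·D·CD
    A ↦ CD
    B ↦ D
    C ↦ CBB
    D ↦ A  (constrained at step 0)

A->CD, B->D, C->CBB, D->A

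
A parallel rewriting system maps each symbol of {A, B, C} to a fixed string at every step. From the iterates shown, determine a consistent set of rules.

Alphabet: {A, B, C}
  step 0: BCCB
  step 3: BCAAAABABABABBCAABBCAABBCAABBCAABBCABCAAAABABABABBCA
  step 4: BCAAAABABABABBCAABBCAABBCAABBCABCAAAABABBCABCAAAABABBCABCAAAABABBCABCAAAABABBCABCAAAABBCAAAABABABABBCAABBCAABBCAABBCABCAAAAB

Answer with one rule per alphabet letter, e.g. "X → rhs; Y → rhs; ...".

  step 3 ⇒ step 4: BCAAAABABABABBCAABBCAABBCAABBCAABBCABCAAAABABABABBCA ⇒ BCA·AA·AB·AB·AB·AB·BCA·AB·BCA·AB·BCA·AB·BCA·BCA·AA·AB·AB·BCA·BCA·AA·AB·AB·BCA·BCA·AA·AB·AB·BCA·BCA·AA·AB·AB·BCA·BCA·AA·AB·BCA·AA·AB·AB·AB·AB·BCA·AB·BCA·AB·BCA·AB·BCA·BCA·AA·AB
    A ↦ AB
    B ↦ BCA
    C ↦ AA

A->AB, B->BCA, C->AA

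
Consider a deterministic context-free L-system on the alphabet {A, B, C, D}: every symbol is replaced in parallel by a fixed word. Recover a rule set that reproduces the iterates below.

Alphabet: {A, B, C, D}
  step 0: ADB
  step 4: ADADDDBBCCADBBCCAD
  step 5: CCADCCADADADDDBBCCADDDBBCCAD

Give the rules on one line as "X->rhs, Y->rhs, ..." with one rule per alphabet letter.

  step 4 ⇒ step 5: ADADDDBBCCADBBCCAD ⇒ CC·AD·CC·AD·AD·AD·D·D·B·B·CC·AD·D·D·B·B·CC·AD
    A ↦ CC
    B ↦ D
    C ↦ B
    D ↦ AD

A->CC, B->D, C->B, D->AD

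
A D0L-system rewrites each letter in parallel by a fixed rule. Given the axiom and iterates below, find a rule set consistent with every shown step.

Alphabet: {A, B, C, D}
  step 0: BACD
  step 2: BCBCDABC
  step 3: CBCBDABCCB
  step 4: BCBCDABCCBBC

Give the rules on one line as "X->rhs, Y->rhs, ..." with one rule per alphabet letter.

  step 3 ⇒ step 4: CBCBDABCCB ⇒ B·C·B·C·DA·BC·C·B·B·C
    A ↦ BC
    B ↦ C
    C ↦ B
    D ↦ DA

A->BC, B->C, C->B, D->DA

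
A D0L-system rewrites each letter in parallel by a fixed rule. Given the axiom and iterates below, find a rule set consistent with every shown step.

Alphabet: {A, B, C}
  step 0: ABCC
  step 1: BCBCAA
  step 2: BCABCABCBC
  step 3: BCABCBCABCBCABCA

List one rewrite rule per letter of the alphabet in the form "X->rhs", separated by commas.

  step 2 ⇒ step 3: BCABCABCBC ⇒ BC·A·BC·BC·A·BC·BC·A·BC·A
    A ↦ BC
    B ↦ BC
    C ↦ A

A->BC, B->BC, C->A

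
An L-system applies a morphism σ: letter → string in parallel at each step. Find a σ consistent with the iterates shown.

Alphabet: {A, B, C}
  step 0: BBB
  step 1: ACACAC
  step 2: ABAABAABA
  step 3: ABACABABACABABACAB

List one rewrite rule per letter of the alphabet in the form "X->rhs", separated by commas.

A->AB, B->AC, C->A

  step 2 ⇒ step 3: ABAABAABA ⇒ AB·AC·AB·AB·AC·AB·AB·AC·AB
    A ↦ AB
    B ↦ AC
  step 1 ⇒ step 2: ACACAC ⇒ AB·A·AB·A·AB·A
    C ↦ A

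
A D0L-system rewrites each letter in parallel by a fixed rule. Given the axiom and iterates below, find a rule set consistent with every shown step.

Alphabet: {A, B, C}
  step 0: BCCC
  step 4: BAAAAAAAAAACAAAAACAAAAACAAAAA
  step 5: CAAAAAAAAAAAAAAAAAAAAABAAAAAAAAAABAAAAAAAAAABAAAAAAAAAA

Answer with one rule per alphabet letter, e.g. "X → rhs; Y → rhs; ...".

A->AA, B->CA, C->B

  step 4 ⇒ step 5: BAAAAAAAAAACAAAAACAAAAACAAAAA ⇒ CA·AA·AA·AA·AA·AA·AA·AA·AA·AA·AA·B·AA·AA·AA·AA·AA·B·AA·AA·AA·AA·AA·B·AA·AA·AA·AA·AA
    A ↦ AA
    B ↦ CA
    C ↦ B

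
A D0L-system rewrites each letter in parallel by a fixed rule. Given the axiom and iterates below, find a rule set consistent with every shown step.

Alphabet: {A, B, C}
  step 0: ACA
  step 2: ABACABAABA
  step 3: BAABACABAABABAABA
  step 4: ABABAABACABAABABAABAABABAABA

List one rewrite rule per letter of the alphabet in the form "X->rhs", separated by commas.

A->BA, B->A, C->CA

  step 3 ⇒ step 4: BAABACABAABABAABA ⇒ A·BA·BA·A·BA·CA·BA·A·BA·BA·A·BA·A·BA·BA·A·BA
    A ↦ BA
    B ↦ A
    C ↦ CA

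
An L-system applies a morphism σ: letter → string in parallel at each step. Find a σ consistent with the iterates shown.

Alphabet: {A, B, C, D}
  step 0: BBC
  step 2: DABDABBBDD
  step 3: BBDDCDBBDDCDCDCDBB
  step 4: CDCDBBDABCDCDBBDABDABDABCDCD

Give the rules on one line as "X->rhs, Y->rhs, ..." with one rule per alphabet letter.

  step 3 ⇒ step 4: BBDDCDBBDDCDCDCDBB ⇒ CD·CD·B·B·DA·B·CD·CD·B·B·DA·B·DA·B·DA·B·CD·CD
    B ↦ CD
    C ↦ DA
    D ↦ B
  step 2 ⇒ step 3: DABDABBBDD ⇒ B·BDD·CD·B·BDD·CD·CD·CD·B·B
    A ↦ BDD

A->BDD, B->CD, C->DA, D->B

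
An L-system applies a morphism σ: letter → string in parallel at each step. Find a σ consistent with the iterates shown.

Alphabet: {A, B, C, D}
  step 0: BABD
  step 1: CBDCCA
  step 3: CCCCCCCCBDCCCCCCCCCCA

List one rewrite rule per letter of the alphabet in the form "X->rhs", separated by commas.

A->BD, B->C, C->CC, D->CA

  step 0 ⇒ step 1: BABD ⇒ C·BD·C·CA
    A ↦ BD
    B ↦ C
    D ↦ CA
    C ↦ CC  (constrained at step 1)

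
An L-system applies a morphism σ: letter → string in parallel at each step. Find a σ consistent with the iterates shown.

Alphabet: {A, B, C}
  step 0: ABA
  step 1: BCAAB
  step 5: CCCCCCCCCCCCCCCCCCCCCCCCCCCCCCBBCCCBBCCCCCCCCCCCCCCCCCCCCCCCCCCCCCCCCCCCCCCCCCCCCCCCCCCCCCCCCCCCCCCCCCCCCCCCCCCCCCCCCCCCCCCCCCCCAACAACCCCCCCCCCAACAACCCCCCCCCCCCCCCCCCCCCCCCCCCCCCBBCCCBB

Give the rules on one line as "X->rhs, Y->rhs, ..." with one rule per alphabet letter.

A->B, B->CAA, C->CCC

  step 0 ⇒ step 1: ABA ⇒ B·CAA·B
    A ↦ B
    B ↦ CAA
    C ↦ CCC  (constrained at step 1)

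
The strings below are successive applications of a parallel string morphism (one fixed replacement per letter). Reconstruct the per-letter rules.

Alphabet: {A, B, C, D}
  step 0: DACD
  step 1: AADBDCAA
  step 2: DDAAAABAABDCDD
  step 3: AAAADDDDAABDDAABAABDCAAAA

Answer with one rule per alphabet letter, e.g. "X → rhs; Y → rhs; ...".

  step 2 ⇒ step 3: DDAAAABAABDCDD ⇒ AA·AA·D·D·D·D·AAB·D·D·AAB·AA·BDC·AA·AA
    A ↦ D
    B ↦ AAB
    C ↦ BDC
    D ↦ AA

A->D, B->AAB, C->BDC, D->AA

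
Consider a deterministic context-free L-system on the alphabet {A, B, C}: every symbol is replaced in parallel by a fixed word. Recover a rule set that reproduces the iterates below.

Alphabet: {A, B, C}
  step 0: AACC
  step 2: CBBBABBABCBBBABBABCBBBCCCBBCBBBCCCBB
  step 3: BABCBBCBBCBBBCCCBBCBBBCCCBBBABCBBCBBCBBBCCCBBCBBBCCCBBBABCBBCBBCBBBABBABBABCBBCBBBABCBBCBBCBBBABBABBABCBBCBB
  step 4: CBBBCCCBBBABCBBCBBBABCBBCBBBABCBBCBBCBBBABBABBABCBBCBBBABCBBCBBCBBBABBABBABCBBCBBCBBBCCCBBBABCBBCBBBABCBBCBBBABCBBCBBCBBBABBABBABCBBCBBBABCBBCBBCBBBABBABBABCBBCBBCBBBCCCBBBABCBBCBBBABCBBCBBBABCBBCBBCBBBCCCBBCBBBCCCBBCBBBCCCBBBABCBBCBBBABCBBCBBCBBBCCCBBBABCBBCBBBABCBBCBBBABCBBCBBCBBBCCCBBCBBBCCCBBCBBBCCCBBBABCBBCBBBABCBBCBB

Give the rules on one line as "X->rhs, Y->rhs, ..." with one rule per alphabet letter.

A->BCC, B->CBB, C->BAB

  step 3 ⇒ step 4: BABCBBCBBCBBBCCCBBCBBBCCCBBBABCBBCBBCBBBCCCBBCBBBCCCBBBABCBBCBBCBBBABBABBABCBBCBBBABCBBCBBCBBBABBABBABCBBCBB ⇒ CBB·BCC·CBB·BAB·CBB·CBB·BAB·CBB·CBB·BAB·CBB·CBB·CBB·BAB·BAB·BAB·CBB·CBB·BAB·CBB·CBB·CBB·BAB·BAB·BAB·CBB·CBB·CBB·BCC·CBB·BAB·CBB·CBB·BAB·CBB·CBB·BAB·CBB·CBB·CBB·BAB·BAB·BAB·CBB·CBB·BAB·CBB·CBB·CBB·BAB·BAB·BAB·CBB·CBB·CBB·BCC·CBB·BAB·CBB·CBB·BAB·CBB·CBB·BAB·CBB·CBB·CBB·BCC·CBB·CBB·BCC·CBB·CBB·BCC·CBB·BAB·CBB·CBB·BAB·CBB·CBB·CBB·BCC·CBB·BAB·CBB·CBB·BAB·CBB·CBB·BAB·CBB·CBB·CBB·BCC·CBB·CBB·BCC·CBB·CBB·BCC·CBB·BAB·CBB·CBB·BAB·CBB·CBB
    A ↦ BCC
    B ↦ CBB
    C ↦ BAB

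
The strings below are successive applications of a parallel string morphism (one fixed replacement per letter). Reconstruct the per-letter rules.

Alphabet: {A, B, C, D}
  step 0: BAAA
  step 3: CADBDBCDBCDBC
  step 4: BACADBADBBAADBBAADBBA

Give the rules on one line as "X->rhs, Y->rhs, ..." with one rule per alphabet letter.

A->C, B->DB, C->BA, D->A

  step 3 ⇒ step 4: CADBDBCDBCDBC ⇒ BA·C·A·DB·A·DB·BA·A·DB·BA·A·DB·BA
    A ↦ C
    B ↦ DB
    C ↦ BA
    D ↦ A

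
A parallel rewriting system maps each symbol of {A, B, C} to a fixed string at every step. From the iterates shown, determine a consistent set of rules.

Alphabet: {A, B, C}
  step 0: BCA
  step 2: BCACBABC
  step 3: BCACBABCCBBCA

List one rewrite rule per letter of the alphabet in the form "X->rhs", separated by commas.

A->CB, B->BC, C->A

  step 2 ⇒ step 3: BCACBABC ⇒ BC·A·CB·A·BC·CB·BC·A
    A ↦ CB
    B ↦ BC
    C ↦ A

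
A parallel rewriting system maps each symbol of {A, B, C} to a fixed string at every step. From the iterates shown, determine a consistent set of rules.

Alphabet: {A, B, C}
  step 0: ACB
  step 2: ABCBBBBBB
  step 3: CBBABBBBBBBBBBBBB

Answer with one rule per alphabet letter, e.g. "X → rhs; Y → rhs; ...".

  step 2 ⇒ step 3: ABCBBBBBB ⇒ C·BB·AB·BB·BB·BB·BB·BB·BB
    A ↦ C
    B ↦ BB
    C ↦ AB

A->C, B->BB, C->AB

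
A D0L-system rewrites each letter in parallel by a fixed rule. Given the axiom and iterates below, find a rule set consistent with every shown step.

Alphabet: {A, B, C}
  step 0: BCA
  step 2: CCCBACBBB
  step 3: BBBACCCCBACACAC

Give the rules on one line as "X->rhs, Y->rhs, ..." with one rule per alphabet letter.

  step 2 ⇒ step 3: CCCBACBBB ⇒ B·B·B·AC·CCC·B·AC·AC·AC
    A ↦ CCC
    B ↦ AC
    C ↦ B

A->CCC, B->AC, C->B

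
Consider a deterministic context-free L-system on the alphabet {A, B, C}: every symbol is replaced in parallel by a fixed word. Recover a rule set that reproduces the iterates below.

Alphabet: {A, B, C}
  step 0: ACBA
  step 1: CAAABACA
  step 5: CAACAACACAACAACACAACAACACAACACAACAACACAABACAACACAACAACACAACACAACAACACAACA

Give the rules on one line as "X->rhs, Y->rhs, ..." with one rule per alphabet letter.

  step 0 ⇒ step 1: ACBA ⇒ CA·A·ABA·CA
    A ↦ CA
    B ↦ ABA
    C ↦ A

A->CA, B->ABA, C->A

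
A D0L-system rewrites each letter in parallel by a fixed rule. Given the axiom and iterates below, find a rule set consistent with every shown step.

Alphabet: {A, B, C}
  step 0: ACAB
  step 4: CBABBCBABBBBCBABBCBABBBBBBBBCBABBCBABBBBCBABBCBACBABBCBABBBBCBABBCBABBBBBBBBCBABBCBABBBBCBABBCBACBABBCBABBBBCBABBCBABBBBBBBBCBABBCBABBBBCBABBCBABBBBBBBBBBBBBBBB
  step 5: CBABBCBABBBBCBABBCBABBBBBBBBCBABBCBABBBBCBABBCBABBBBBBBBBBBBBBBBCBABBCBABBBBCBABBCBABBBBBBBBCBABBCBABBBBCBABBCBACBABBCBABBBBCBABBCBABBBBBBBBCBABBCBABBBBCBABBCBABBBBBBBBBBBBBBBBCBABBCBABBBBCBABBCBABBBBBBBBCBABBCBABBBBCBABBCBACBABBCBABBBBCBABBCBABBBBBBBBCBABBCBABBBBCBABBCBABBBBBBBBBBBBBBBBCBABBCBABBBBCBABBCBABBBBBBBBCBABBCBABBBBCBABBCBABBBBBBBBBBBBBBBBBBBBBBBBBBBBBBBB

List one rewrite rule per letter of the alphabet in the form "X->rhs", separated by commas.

A->CBA, B->BB, C->CBA

  step 4 ⇒ step 5: CBABBCBABBBBCBABBCBABBBBBBBBCBABBCBABBBBCBABBCBACBABBCBABBBBCBABBCBABBBBBBBBCBABBCBABBBBCBABBCBACBABBCBABBBBCBABBCBABBBBBBBBCBABBCBABBBBCBABBCBABBBBBBBBBBBBBBBB ⇒ CBA·BB·CBA·BB·BB·CBA·BB·CBA·BB·BB·BB·BB·CBA·BB·CBA·BB·BB·CBA·BB·CBA·BB·BB·BB·BB·BB·BB·BB·BB·CBA·BB·CBA·BB·BB·CBA·BB·CBA·BB·BB·BB·BB·CBA·BB·CBA·BB·BB·CBA·BB·CBA·CBA·BB·CBA·BB·BB·CBA·BB·CBA·BB·BB·BB·BB·CBA·BB·CBA·BB·BB·CBA·BB·CBA·BB·BB·BB·BB·BB·BB·BB·BB·CBA·BB·CBA·BB·BB·CBA·BB·CBA·BB·BB·BB·BB·CBA·BB·CBA·BB·BB·CBA·BB·CBA·CBA·BB·CBA·BB·BB·CBA·BB·CBA·BB·BB·BB·BB·CBA·BB·CBA·BB·BB·CBA·BB·CBA·BB·BB·BB·BB·BB·BB·BB·BB·CBA·BB·CBA·BB·BB·CBA·BB·CBA·BB·BB·BB·BB·CBA·BB·CBA·BB·BB·CBA·BB·CBA·BB·BB·BB·BB·BB·BB·BB·BB·BB·BB·BB·BB·BB·BB·BB·BB
    A ↦ CBA
    B ↦ BB
    C ↦ CBA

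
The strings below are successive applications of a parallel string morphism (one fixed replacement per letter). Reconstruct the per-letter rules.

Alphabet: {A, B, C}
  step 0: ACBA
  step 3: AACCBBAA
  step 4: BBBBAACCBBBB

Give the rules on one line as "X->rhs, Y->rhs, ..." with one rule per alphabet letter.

A->BB, B->C, C->A

  step 3 ⇒ step 4: AACCBBAA ⇒ BB·BB·A·A·C·C·BB·BB
    A ↦ BB
    B ↦ C
    C ↦ A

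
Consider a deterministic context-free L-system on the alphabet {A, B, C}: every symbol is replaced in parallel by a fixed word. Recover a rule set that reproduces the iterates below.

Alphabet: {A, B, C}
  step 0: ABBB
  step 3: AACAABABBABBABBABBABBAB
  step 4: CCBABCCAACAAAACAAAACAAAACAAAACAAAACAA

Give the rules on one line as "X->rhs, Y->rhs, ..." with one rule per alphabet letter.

  step 3 ⇒ step 4: AACAABABBABBABBABBABBAB ⇒ C·C·BAB·C·C·AA·C·AA·AA·C·AA·AA·C·AA·AA·C·AA·AA·C·AA·AA·C·AA
    A ↦ C
    B ↦ AA
    C ↦ BAB

A->C, B->AA, C->BAB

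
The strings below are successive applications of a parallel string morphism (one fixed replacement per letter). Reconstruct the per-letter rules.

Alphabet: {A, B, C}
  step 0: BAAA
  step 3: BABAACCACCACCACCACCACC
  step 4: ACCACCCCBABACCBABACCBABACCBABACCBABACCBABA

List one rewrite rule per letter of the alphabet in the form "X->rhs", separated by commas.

A->CC, B->A, C->BA

  step 3 ⇒ step 4: BABAACCACCACCACCACCACC ⇒ A·CC·A·CC·CC·BA·BA·CC·BA·BA·CC·BA·BA·CC·BA·BA·CC·BA·BA·CC·BA·BA
    A ↦ CC
    B ↦ A
    C ↦ BA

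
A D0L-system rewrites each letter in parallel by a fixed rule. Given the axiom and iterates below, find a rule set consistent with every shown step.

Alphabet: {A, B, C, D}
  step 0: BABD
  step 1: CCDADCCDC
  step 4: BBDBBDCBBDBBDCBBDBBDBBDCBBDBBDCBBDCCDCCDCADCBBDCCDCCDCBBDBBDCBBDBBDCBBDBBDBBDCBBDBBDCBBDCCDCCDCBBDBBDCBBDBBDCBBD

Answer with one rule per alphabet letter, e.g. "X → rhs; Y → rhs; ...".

A->AD, B->CCD, C->BBD, D->C

  step 0 ⇒ step 1: BABD ⇒ CCD·AD·CCD·C
    A ↦ AD
    B ↦ CCD
    D ↦ C
    C ↦ BBD  (constrained at step 1)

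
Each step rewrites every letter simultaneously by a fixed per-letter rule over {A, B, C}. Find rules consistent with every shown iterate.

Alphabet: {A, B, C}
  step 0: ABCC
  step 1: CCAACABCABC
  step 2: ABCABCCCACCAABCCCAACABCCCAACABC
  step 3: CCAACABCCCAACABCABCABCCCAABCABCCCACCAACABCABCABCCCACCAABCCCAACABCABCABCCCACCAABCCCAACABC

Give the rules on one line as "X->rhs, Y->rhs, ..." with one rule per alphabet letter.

  step 2 ⇒ step 3: ABCABCCCACCAABCCCAACABCCCAACABC ⇒ CCA·AC·ABC·CCA·AC·ABC·ABC·ABC·CCA·ABC·ABC·CCA·CCA·AC·ABC·ABC·ABC·CCA·CCA·ABC·CCA·AC·ABC·ABC·ABC·CCA·CCA·ABC·CCA·AC·ABC
    A ↦ CCA
    B ↦ AC
    C ↦ ABC

A->CCA, B->AC, C->ABC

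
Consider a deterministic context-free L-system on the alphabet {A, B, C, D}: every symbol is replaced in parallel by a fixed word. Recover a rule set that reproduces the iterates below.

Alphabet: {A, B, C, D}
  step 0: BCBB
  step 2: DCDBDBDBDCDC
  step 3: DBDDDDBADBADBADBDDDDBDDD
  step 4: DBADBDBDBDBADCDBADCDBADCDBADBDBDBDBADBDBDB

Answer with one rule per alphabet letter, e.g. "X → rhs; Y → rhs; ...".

  step 3 ⇒ step 4: DBDDDDBADBADBADBDDDDBDDD ⇒ DB·A·DB·DB·DB·DB·A·DC·DB·A·DC·DB·A·DC·DB·A·DB·DB·DB·DB·A·DB·DB·DB
    A ↦ DC
    B ↦ A
    D ↦ DB
  step 2 ⇒ step 3: DCDBDBDBDCDC ⇒ DB·DDD·DB·A·DB·A·DB·A·DB·DDD·DB·DDD
    C ↦ DDD

A->DC, B->A, C->DDD, D->DB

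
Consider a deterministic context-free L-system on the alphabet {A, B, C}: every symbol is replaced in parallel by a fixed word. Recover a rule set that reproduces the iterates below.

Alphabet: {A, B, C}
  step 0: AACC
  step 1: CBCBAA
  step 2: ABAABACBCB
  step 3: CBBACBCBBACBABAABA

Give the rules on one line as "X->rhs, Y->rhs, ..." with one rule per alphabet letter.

  step 2 ⇒ step 3: ABAABACBCB ⇒ CB·BA·CB·CB·BA·CB·A·BA·A·BA
    A ↦ CB
    B ↦ BA
    C ↦ A

A->CB, B->BA, C->A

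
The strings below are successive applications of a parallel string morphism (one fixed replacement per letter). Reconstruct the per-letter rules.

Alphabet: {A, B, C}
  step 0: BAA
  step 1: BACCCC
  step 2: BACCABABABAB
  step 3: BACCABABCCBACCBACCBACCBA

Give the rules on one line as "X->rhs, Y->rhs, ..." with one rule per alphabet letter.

  step 2 ⇒ step 3: BACCABABABAB ⇒ BA·CC·AB·AB·CC·BA·CC·BA·CC·BA·CC·BA
    A ↦ CC
    B ↦ BA
    C ↦ AB

A->CC, B->BA, C->AB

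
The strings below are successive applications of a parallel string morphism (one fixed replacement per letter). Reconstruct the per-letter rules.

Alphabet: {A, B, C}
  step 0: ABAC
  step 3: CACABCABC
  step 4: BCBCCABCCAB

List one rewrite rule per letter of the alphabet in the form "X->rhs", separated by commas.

  step 3 ⇒ step 4: CACABCABC ⇒ B·C·B·C·CA·B·C·CA·B
    A ↦ C
    B ↦ CA
    C ↦ B

A->C, B->CA, C->B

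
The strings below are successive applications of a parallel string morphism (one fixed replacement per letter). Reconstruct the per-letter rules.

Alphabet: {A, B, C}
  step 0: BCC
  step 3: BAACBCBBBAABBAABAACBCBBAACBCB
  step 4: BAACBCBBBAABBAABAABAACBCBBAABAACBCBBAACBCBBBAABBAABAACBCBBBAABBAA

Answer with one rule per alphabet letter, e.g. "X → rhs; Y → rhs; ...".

  step 3 ⇒ step 4: BAACBCBBBAABBAABAACBCBBAACBCB ⇒ BAA·CB·CB·B·BAA·B·BAA·BAA·BAA·CB·CB·BAA·BAA·CB·CB·BAA·CB·CB·B·BAA·B·BAA·BAA·CB·CB·B·BAA·B·BAA
    A ↦ CB
    B ↦ BAA
    C ↦ B

A->CB, B->BAA, C->B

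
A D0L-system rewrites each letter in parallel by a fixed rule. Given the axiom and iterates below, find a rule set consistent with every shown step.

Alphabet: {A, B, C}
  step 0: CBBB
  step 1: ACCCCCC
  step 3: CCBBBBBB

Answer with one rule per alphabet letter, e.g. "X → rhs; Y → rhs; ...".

  step 0 ⇒ step 1: CBBB ⇒ A·CC·CC·CC
    B ↦ CC
    C ↦ A
    A ↦ B  (constrained at step 1)

A->B, B->CC, C->A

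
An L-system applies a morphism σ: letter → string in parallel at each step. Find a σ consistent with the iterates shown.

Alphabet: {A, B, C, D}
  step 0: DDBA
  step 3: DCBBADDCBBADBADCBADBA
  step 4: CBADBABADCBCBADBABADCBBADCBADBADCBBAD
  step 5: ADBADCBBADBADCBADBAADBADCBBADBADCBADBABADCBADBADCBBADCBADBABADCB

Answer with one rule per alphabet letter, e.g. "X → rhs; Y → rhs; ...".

A->D, B->BA, C->AD, D->CB

  step 4 ⇒ step 5: CBADBABADCBCBADBABADCBBADCBADBADCBBAD ⇒ AD·BA·D·CB·BA·D·BA·D·CB·AD·BA·AD·BA·D·CB·BA·D·BA·D·CB·AD·BA·BA·D·CB·AD·BA·D·CB·BA·D·CB·AD·BA·BA·D·CB
    A ↦ D
    B ↦ BA
    C ↦ AD
    D ↦ CB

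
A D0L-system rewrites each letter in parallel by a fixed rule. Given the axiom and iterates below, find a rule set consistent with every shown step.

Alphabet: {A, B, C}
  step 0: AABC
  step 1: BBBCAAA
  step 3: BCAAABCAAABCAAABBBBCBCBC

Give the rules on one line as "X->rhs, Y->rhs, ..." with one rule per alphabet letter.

A->B, B->BC, C->AAA

  step 0 ⇒ step 1: AABC ⇒ B·B·BC·AAA
    A ↦ B
    B ↦ BC
    C ↦ AAA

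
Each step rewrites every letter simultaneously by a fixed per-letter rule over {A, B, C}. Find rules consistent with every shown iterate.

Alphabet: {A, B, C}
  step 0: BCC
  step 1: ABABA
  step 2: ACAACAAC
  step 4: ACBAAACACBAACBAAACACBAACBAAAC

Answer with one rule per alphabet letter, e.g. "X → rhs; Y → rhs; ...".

A->AC, B->A, C->BA

  step 1 ⇒ step 2: ABABA ⇒ AC·A·AC·A·AC
    A ↦ AC
    B ↦ A
  step 0 ⇒ step 1: BCC ⇒ A·BA·BA
    C ↦ BA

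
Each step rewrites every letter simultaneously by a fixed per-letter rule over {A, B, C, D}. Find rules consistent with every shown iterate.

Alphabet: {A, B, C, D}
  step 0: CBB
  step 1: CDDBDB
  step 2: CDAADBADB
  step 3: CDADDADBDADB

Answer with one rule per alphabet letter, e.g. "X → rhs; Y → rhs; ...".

A->D, B->DB, C->CD, D->A

  step 2 ⇒ step 3: CDAADBADB ⇒ CD·A·D·D·A·DB·D·A·DB
    A ↦ D
    B ↦ DB
    C ↦ CD
    D ↦ A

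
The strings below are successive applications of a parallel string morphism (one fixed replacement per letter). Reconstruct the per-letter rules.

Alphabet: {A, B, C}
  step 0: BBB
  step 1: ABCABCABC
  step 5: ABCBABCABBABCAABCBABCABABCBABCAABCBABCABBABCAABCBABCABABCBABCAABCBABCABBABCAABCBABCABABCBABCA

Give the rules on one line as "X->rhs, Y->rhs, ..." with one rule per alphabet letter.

A->B, B->ABC, C->A

  step 0 ⇒ step 1: BBB ⇒ ABC·ABC·ABC
    B ↦ ABC
    A ↦ B  (constrained at step 1)
    C ↦ A  (constrained at step 1)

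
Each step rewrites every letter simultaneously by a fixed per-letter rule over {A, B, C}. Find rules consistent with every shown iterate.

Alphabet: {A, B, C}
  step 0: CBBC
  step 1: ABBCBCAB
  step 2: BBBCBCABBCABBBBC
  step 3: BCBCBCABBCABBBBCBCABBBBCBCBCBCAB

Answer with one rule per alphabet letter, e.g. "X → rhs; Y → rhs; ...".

A->BB, B->BC, C->AB

  step 2 ⇒ step 3: BBBCBCABBCABBBBC ⇒ BC·BC·BC·AB·BC·AB·BB·BC·BC·AB·BB·BC·BC·BC·BC·AB
    A ↦ BB
    B ↦ BC
    C ↦ AB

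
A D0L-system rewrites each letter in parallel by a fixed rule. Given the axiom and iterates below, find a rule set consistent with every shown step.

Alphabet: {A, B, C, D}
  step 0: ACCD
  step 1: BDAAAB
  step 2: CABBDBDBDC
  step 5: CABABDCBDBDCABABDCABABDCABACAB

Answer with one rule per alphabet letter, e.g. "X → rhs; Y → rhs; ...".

  step 1 ⇒ step 2: BDAAAB ⇒ C·AB·BD·BD·BD·C
    A ↦ BD
    B ↦ C
    D ↦ AB
  step 0 ⇒ step 1: ACCD ⇒ BD·A·A·AB
    C ↦ A

A->BD, B->C, C->A, D->AB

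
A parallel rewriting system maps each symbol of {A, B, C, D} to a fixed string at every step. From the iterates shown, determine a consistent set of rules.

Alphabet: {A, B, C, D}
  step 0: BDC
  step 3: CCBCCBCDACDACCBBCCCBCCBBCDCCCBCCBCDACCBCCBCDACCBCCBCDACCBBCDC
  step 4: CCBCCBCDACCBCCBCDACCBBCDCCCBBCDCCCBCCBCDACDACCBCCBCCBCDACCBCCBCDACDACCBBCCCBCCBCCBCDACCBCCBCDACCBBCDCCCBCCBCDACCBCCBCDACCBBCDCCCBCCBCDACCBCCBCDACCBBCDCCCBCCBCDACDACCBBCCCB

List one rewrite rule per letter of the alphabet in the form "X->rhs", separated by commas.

  step 3 ⇒ step 4: CCBCCBCDACDACCBBCCCBCCBBCDCCCBCCBCDACCBCCBCDACCBCCBCDACCBBCDC ⇒ CCB·CCB·CDA·CCB·CCB·CDA·CCB·BC·DC·CCB·BC·DC·CCB·CCB·CDA·CDA·CCB·CCB·CCB·CDA·CCB·CCB·CDA·CDA·CCB·BC·CCB·CCB·CCB·CDA·CCB·CCB·CDA·CCB·BC·DC·CCB·CCB·CDA·CCB·CCB·CDA·CCB·BC·DC·CCB·CCB·CDA·CCB·CCB·CDA·CCB·BC·DC·CCB·CCB·CDA·CDA·CCB·BC·CCB
    A ↦ DC
    B ↦ CDA
    C ↦ CCB
    D ↦ BC

A->DC, B->CDA, C->CCB, D->BC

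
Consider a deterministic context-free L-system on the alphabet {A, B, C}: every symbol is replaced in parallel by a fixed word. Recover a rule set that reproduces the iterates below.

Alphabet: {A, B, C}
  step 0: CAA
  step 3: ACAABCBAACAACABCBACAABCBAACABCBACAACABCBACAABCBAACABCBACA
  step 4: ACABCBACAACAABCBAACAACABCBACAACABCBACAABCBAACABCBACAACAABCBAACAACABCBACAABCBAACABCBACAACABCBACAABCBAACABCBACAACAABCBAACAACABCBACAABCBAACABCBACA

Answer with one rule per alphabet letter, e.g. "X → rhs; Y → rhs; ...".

  step 3 ⇒ step 4: ACAABCBAACAACABCBACAABCBAACABCBACAACABCBACAABCBAACABCBACA ⇒ ACA·BCB·ACA·ACA·A·BCB·A·ACA·ACA·BCB·ACA·ACA·BCB·ACA·A·BCB·A·ACA·BCB·ACA·ACA·A·BCB·A·ACA·ACA·BCB·ACA·A·BCB·A·ACA·BCB·ACA·ACA·BCB·ACA·A·BCB·A·ACA·BCB·ACA·ACA·A·BCB·A·ACA·ACA·BCB·ACA·A·BCB·A·ACA·BCB·ACA
    A ↦ ACA
    B ↦ A
    C ↦ BCB

A->ACA, B->A, C->BCB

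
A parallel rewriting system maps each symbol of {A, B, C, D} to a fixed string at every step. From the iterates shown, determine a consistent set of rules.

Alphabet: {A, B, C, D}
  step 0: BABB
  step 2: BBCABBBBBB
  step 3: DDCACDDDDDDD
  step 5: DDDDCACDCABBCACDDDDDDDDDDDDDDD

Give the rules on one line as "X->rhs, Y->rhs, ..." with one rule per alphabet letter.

  step 2 ⇒ step 3: BBCABBBBBB ⇒ D·D·CA·CD·D·D·D·D·D·D
    A ↦ CD
    B ↦ D
    C ↦ CA
    D ↦ BB  (constrained at step 3)

A->CD, B->D, C->CA, D->BB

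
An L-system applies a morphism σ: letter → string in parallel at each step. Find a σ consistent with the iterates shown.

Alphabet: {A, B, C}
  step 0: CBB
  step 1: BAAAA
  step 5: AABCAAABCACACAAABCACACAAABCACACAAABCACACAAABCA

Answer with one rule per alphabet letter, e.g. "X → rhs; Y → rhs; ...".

  step 0 ⇒ step 1: CBB ⇒ B·AA·AA
    B ↦ AA
    C ↦ B
    A ↦ CA  (constrained at step 1)

A->CA, B->AA, C->B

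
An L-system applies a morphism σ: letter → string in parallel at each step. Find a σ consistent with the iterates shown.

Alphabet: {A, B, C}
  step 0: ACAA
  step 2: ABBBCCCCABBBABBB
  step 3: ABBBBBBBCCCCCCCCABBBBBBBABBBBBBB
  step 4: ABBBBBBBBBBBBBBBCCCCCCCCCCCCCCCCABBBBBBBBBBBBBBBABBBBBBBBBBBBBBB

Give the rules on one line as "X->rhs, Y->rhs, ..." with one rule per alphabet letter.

  step 3 ⇒ step 4: ABBBBBBBCCCCCCCCABBBBBBBABBBBBBB ⇒ AB·BB·BB·BB·BB·BB·BB·BB·CC·CC·CC·CC·CC·CC·CC·CC·AB·BB·BB·BB·BB·BB·BB·BB·AB·BB·BB·BB·BB·BB·BB·BB
    A ↦ AB
    B ↦ BB
    C ↦ CC

A->AB, B->BB, C->CC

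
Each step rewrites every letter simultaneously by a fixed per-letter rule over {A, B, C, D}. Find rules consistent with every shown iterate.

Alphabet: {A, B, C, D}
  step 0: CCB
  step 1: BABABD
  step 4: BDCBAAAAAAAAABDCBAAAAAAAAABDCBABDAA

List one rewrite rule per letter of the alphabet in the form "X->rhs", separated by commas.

A->AA, B->BD, C->BA, D->C

  step 0 ⇒ step 1: CCB ⇒ BA·BA·BD
    B ↦ BD
    C ↦ BA
    A ↦ AA  (constrained at step 1)
    D ↦ C  (constrained at step 1)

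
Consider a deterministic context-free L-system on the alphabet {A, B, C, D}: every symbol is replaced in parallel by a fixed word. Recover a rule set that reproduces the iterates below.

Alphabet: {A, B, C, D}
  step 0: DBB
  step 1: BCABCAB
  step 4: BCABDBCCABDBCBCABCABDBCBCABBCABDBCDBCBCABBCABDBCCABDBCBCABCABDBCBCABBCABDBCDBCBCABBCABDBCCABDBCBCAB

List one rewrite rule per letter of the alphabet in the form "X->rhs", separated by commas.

A->B, B->CAB, C->DBC, D->B

  step 0 ⇒ step 1: DBB ⇒ B·CAB·CAB
    B ↦ CAB
    D ↦ B
    A ↦ B  (constrained at step 1)
    C ↦ DBC  (constrained at step 1)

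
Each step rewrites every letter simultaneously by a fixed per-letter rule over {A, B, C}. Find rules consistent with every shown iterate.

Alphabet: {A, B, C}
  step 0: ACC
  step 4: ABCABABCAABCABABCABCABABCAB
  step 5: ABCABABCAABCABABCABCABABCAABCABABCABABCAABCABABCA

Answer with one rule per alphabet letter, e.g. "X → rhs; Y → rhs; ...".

A->ABC, B->A, C->B

  step 4 ⇒ step 5: ABCABABCAABCABABCABCABABCAB ⇒ ABC·A·B·ABC·A·ABC·A·B·ABC·ABC·A·B·ABC·A·ABC·A·B·ABC·A·B·ABC·A·ABC·A·B·ABC·A
    A ↦ ABC
    B ↦ A
    C ↦ B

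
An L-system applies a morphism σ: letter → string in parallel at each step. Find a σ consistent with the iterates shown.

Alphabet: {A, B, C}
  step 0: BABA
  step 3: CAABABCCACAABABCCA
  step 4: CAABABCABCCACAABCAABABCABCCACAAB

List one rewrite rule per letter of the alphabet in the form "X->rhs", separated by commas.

  step 3 ⇒ step 4: CAABABCCACAABABCCA ⇒ CA·AB·AB·C·AB·C·CA·CA·AB·CA·AB·AB·C·AB·C·CA·CA·AB
    A ↦ AB
    B ↦ C
    C ↦ CA

A->AB, B->C, C->CA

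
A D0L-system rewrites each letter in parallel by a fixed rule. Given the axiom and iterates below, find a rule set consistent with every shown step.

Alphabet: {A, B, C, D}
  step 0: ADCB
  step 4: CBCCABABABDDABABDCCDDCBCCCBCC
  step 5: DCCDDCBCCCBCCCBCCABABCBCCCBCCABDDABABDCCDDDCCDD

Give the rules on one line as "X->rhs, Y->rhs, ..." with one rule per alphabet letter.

  step 4 ⇒ step 5: CBCCABABABDDABABDCCDDCBCCCBCC ⇒ D·CC·D·D·CB·CC·CB·CC·CB·CC·AB·AB·CB·CC·CB·CC·AB·D·D·AB·AB·D·CC·D·D·D·CC·D·D
    A ↦ CB
    B ↦ CC
    C ↦ D
    D ↦ AB

A->CB, B->CC, C->D, D->AB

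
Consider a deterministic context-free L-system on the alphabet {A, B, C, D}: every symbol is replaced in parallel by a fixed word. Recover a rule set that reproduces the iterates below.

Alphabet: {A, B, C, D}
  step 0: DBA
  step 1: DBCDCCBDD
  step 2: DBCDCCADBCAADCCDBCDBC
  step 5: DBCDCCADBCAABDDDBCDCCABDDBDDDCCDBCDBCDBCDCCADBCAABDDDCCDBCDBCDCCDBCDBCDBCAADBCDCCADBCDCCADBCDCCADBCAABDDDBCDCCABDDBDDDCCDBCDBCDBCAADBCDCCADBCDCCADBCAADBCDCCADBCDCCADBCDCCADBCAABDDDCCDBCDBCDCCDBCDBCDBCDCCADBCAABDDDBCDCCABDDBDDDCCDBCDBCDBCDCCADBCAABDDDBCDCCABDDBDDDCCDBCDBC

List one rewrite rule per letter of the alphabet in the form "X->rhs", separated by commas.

A->BDD, B->DCC, C->A, D->DBC

  step 1 ⇒ step 2: DBCDCCBDD ⇒ DBC·DCC·A·DBC·A·A·DCC·DBC·DBC
    B ↦ DCC
    C ↦ A
    D ↦ DBC
  step 0 ⇒ step 1: DBA ⇒ DBC·DCC·BDD
    A ↦ BDD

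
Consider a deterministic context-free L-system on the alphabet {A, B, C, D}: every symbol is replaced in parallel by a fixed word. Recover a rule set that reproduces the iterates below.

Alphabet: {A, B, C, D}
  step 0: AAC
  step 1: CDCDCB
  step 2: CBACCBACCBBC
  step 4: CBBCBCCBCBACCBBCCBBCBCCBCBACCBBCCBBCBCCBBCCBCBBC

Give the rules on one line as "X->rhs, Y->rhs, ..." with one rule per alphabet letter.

A->CD, B->BC, C->CB, D->AC

  step 1 ⇒ step 2: CDCDCB ⇒ CB·AC·CB·AC·CB·BC
    B ↦ BC
    C ↦ CB
    D ↦ AC
  step 0 ⇒ step 1: AAC ⇒ CD·CD·CB
    A ↦ CD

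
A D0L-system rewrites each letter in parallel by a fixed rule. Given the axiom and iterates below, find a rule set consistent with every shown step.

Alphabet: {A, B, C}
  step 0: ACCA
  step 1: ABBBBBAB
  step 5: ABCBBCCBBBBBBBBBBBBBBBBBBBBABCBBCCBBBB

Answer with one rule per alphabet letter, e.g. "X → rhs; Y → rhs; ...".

  step 0 ⇒ step 1: ACCA ⇒ AB·BB·BB·AB
    A ↦ AB
    C ↦ BB
    B ↦ C  (constrained at step 1)

A->AB, B->C, C->BB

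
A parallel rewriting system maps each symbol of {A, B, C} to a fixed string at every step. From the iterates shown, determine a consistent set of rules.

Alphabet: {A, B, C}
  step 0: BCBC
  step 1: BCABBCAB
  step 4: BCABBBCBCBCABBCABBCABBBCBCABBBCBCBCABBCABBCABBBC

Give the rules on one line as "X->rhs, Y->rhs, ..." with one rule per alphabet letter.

A->B, B->BC, C->AB

  step 0 ⇒ step 1: BCBC ⇒ BC·AB·BC·AB
    B ↦ BC
    C ↦ AB
    A ↦ B  (constrained at step 1)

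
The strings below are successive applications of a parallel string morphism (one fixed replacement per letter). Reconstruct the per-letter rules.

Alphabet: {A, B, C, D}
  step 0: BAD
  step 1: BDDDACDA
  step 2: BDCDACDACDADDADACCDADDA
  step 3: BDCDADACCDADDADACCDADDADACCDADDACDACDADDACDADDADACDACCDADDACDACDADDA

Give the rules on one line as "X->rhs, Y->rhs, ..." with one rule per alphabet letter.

  step 2 ⇒ step 3: BDCDACDACDADDADACCDADDA ⇒ BD·CDA·DAC·CDA·DDA·DAC·CDA·DDA·DAC·CDA·DDA·CDA·CDA·DDA·CDA·DDA·DAC·DAC·CDA·DDA·CDA·CDA·DDA
    A ↦ DDA
    B ↦ BD
    C ↦ DAC
    D ↦ CDA

A->DDA, B->BD, C->DAC, D->CDA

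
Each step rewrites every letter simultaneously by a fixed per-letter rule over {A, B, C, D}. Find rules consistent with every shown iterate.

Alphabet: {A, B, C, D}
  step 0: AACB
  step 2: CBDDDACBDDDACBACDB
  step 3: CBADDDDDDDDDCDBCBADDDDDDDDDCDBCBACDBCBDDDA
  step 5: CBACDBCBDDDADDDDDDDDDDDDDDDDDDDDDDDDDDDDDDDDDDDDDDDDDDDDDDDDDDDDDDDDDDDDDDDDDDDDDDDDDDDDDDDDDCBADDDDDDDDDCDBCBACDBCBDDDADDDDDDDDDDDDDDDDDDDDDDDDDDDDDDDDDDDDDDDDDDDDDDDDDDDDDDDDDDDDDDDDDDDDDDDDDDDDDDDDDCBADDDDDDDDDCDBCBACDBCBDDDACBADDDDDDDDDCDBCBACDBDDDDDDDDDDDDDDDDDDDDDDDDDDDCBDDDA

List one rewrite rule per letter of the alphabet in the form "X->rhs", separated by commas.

A->CDB, B->A, C->CB, D->DDD

  step 2 ⇒ step 3: CBDDDACBDDDACBACDB ⇒ CB·A·DDD·DDD·DDD·CDB·CB·A·DDD·DDD·DDD·CDB·CB·A·CDB·CB·DDD·A
    A ↦ CDB
    B ↦ A
    C ↦ CB
    D ↦ DDD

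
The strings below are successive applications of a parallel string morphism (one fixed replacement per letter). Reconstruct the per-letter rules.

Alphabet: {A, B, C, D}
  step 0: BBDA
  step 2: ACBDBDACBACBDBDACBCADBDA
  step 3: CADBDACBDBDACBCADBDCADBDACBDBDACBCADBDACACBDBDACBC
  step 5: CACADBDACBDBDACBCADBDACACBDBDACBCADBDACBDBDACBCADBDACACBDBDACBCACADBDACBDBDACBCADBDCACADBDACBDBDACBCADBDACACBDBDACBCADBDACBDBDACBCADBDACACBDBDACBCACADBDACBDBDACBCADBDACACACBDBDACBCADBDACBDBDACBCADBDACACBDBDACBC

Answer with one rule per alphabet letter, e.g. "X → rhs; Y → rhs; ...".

  step 2 ⇒ step 3: ACBDBDACBACBDBDACBCADBDA ⇒ C·A·DBD·ACB·DBD·ACB·C·A·DBD·C·A·DBD·ACB·DBD·ACB·C·A·DBD·A·C·ACB·DBD·ACB·C
    A ↦ C
    B ↦ DBD
    C ↦ A
    D ↦ ACB

A->C, B->DBD, C->A, D->ACB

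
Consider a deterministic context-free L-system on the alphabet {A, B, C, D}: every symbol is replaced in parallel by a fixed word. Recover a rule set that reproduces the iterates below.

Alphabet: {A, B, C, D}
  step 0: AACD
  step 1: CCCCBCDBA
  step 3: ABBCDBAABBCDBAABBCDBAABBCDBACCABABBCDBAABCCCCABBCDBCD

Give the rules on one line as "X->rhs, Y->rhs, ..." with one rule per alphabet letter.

  step 0 ⇒ step 1: AACD ⇒ CC·CC·BCD·BA
    A ↦ CC
    C ↦ BCD
    D ↦ BA
    B ↦ AB  (constrained at step 1)

A->CC, B->AB, C->BCD, D->BA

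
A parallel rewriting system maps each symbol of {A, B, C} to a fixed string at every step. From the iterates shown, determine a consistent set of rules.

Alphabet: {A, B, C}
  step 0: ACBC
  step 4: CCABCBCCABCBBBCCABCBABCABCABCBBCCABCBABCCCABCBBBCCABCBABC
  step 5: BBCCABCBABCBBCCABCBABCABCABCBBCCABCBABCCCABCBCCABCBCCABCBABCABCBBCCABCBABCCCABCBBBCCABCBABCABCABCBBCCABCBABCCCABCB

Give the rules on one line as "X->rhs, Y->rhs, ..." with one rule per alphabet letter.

  step 4 ⇒ step 5: CCABCBCCABCBBBCCABCBABCABCABCBBCCABCBABCCCABCBBBCCABCBABC ⇒ B·B·CC·ABC·B·ABC·B·B·CC·ABC·B·ABC·ABC·ABC·B·B·CC·ABC·B·ABC·CC·ABC·B·CC·ABC·B·CC·ABC·B·ABC·ABC·B·B·CC·ABC·B·ABC·CC·ABC·B·B·B·CC·ABC·B·ABC·ABC·ABC·B·B·CC·ABC·B·ABC·CC·ABC·B
    A ↦ CC
    B ↦ ABC
    C ↦ B

A->CC, B->ABC, C->B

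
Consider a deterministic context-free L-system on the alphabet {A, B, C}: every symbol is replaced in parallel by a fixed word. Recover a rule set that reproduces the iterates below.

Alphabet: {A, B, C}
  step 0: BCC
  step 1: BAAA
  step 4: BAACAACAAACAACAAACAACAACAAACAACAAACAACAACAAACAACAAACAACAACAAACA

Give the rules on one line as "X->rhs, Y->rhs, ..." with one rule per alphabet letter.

A->ACA, B->BA, C->A

  step 0 ⇒ step 1: BCC ⇒ BA·A·A
    B ↦ BA
    C ↦ A
    A ↦ ACA  (constrained at step 1)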